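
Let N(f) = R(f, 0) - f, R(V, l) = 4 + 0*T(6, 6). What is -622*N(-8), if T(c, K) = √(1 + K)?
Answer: -7464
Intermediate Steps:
R(V, l) = 4 (R(V, l) = 4 + 0*√(1 + 6) = 4 + 0*√7 = 4 + 0 = 4)
N(f) = 4 - f
-622*N(-8) = -622*(4 - 1*(-8)) = -622*(4 + 8) = -622*12 = -7464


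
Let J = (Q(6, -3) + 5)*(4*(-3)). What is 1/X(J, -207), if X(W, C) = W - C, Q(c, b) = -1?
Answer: 1/159 ≈ 0.0062893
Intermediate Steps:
J = -48 (J = (-1 + 5)*(4*(-3)) = 4*(-12) = -48)
1/X(J, -207) = 1/(-48 - 1*(-207)) = 1/(-48 + 207) = 1/159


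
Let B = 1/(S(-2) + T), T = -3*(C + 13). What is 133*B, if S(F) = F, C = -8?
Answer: -133/17 ≈ -7.8235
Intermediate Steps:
T = -15 (T = -3*(-8 + 13) = -3*5 = -15)
B = -1/17 (B = 1/(-2 - 15) = 1/(-17) = -1/17 ≈ -0.058824)
133*B = 133*(-1/17) = -133/17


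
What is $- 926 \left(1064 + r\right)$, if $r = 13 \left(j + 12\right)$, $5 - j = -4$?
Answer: $-1238062$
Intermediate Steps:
$j = 9$ ($j = 5 - -4 = 5 + 4 = 9$)
$r = 273$ ($r = 13 \left(9 + 12\right) = 13 \cdot 21 = 273$)
$- 926 \left(1064 + r\right) = - 926 \left(1064 + 273\right) = \left(-926\right) 1337 = -1238062$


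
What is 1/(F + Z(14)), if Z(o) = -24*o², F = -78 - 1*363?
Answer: -1/5145 ≈ -0.00019436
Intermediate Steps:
F = -441 (F = -78 - 363 = -441)
1/(F + Z(14)) = 1/(-441 - 24*14²) = 1/(-441 - 24*196) = 1/(-441 - 4704) = 1/(-5145) = -1/5145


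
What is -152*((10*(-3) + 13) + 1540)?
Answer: -231496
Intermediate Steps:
-152*((10*(-3) + 13) + 1540) = -152*((-30 + 13) + 1540) = -152*(-17 + 1540) = -152*1523 = -231496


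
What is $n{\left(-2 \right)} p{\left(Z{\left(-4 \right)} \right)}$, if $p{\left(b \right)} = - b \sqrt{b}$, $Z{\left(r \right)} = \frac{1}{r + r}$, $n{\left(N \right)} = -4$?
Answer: $- \frac{i \sqrt{2}}{8} \approx - 0.17678 i$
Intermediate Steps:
$Z{\left(r \right)} = \frac{1}{2 r}$
$p{\left(b \right)} = - b^{\frac{3}{2}}$
$n{\left(-2 \right)} p{\left(Z{\left(-4 \right)} \right)} = - 4 \left(- \left(\frac{1}{2 \left(-4\right)}\right)^{\frac{3}{2}}\right) = - 4 \left(- \left(\frac{1}{2} \left(- \frac{1}{4}\right)\right)^{\frac{3}{2}}\right) = - 4 \left(- \left(- \frac{1}{8}\right)^{\frac{3}{2}}\right) = - 4 \left(- \frac{\left(-1\right) i \sqrt{2}}{32}\right) = - 4 \frac{i \sqrt{2}}{32} = - \frac{i \sqrt{2}}{8}$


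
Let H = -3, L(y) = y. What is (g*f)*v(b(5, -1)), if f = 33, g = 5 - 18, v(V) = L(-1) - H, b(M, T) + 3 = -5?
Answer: -858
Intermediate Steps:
b(M, T) = -8 (b(M, T) = -3 - 5 = -8)
v(V) = 2 (v(V) = -1 - 1*(-3) = -1 + 3 = 2)
g = -13
(g*f)*v(b(5, -1)) = -13*33*2 = -429*2 = -858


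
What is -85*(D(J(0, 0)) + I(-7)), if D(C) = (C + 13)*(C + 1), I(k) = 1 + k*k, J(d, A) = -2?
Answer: -3315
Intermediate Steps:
I(k) = 1 + k**2
D(C) = (1 + C)*(13 + C) (D(C) = (13 + C)*(1 + C) = (1 + C)*(13 + C))
-85*(D(J(0, 0)) + I(-7)) = -85*((13 + (-2)**2 + 14*(-2)) + (1 + (-7)**2)) = -85*((13 + 4 - 28) + (1 + 49)) = -85*(-11 + 50) = -85*39 = -3315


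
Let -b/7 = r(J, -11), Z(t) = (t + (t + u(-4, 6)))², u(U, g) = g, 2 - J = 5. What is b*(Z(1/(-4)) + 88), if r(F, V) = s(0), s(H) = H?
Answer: 0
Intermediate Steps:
J = -3 (J = 2 - 1*5 = 2 - 5 = -3)
r(F, V) = 0
Z(t) = (6 + 2*t)² (Z(t) = (t + (t + 6))² = (t + (6 + t))² = (6 + 2*t)²)
b = 0 (b = -7*0 = 0)
b*(Z(1/(-4)) + 88) = 0*(4*(3 + 1/(-4))² + 88) = 0*(4*(3 - ¼)² + 88) = 0*(4*(11/4)² + 88) = 0*(4*(121/16) + 88) = 0*(121/4 + 88) = 0*(473/4) = 0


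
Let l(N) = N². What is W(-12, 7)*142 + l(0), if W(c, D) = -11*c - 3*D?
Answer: 15762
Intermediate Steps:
W(-12, 7)*142 + l(0) = (-11*(-12) - 3*7)*142 + 0² = (132 - 21)*142 + 0 = 111*142 + 0 = 15762 + 0 = 15762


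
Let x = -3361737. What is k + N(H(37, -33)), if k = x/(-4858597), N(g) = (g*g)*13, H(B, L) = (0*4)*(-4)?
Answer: 3361737/4858597 ≈ 0.69192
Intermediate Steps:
H(B, L) = 0 (H(B, L) = 0*(-4) = 0)
N(g) = 13*g**2 (N(g) = g**2*13 = 13*g**2)
k = 3361737/4858597 (k = -3361737/(-4858597) = -3361737*(-1/4858597) = 3361737/4858597 ≈ 0.69192)
k + N(H(37, -33)) = 3361737/4858597 + 13*0**2 = 3361737/4858597 + 13*0 = 3361737/4858597 + 0 = 3361737/4858597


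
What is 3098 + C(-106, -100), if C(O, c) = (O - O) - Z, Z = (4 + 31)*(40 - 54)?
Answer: 3588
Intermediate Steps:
Z = -490 (Z = 35*(-14) = -490)
C(O, c) = 490 (C(O, c) = (O - O) - 1*(-490) = 0 + 490 = 490)
3098 + C(-106, -100) = 3098 + 490 = 3588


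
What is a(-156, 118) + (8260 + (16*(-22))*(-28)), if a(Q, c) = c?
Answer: 18234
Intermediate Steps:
a(-156, 118) + (8260 + (16*(-22))*(-28)) = 118 + (8260 + (16*(-22))*(-28)) = 118 + (8260 - 352*(-28)) = 118 + (8260 + 9856) = 118 + 18116 = 18234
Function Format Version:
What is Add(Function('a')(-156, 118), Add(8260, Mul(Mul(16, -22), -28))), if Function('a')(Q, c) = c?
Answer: 18234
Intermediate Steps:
Add(Function('a')(-156, 118), Add(8260, Mul(Mul(16, -22), -28))) = Add(118, Add(8260, Mul(Mul(16, -22), -28))) = Add(118, Add(8260, Mul(-352, -28))) = Add(118, Add(8260, 9856)) = Add(118, 18116) = 18234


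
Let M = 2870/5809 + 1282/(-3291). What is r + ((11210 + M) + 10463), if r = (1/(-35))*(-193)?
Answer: 14505373362532/669109665 ≈ 21679.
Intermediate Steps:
M = 1998032/19117419 (M = 2870*(1/5809) + 1282*(-1/3291) = 2870/5809 - 1282/3291 = 1998032/19117419 ≈ 0.10451)
r = 193/35 (r = (1*(-1/35))*(-193) = -1/35*(-193) = 193/35 ≈ 5.5143)
r + ((11210 + M) + 10463) = 193/35 + ((11210 + 1998032/19117419) + 10463) = 193/35 + (214308265022/19117419 + 10463) = 193/35 + 414333820019/19117419 = 14505373362532/669109665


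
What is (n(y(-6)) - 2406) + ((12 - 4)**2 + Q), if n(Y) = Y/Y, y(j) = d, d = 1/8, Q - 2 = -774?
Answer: -3113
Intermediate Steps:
Q = -772 (Q = 2 - 774 = -772)
d = 1/8 ≈ 0.12500
y(j) = 1/8
n(Y) = 1
(n(y(-6)) - 2406) + ((12 - 4)**2 + Q) = (1 - 2406) + ((12 - 4)**2 - 772) = -2405 + (8**2 - 772) = -2405 + (64 - 772) = -2405 - 708 = -3113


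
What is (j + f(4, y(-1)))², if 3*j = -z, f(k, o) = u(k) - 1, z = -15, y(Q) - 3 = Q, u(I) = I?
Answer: 64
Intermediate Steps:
y(Q) = 3 + Q
f(k, o) = -1 + k (f(k, o) = k - 1 = -1 + k)
j = 5 (j = (-1*(-15))/3 = (⅓)*15 = 5)
(j + f(4, y(-1)))² = (5 + (-1 + 4))² = (5 + 3)² = 8² = 64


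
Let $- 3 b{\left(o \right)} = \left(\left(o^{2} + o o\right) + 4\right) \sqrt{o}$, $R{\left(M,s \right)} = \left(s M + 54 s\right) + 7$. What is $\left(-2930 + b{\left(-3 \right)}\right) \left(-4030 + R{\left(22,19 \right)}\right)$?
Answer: $7556470 + \frac{56738 i \sqrt{3}}{3} \approx 7.5565 \cdot 10^{6} + 32758.0 i$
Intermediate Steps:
$R{\left(M,s \right)} = 7 + 54 s + M s$ ($R{\left(M,s \right)} = \left(M s + 54 s\right) + 7 = \left(54 s + M s\right) + 7 = 7 + 54 s + M s$)
$b{\left(o \right)} = - \frac{\sqrt{o} \left(4 + 2 o^{2}\right)}{3}$ ($b{\left(o \right)} = - \frac{\left(\left(o^{2} + o o\right) + 4\right) \sqrt{o}}{3} = - \frac{\left(\left(o^{2} + o^{2}\right) + 4\right) \sqrt{o}}{3} = - \frac{\left(2 o^{2} + 4\right) \sqrt{o}}{3} = - \frac{\left(4 + 2 o^{2}\right) \sqrt{o}}{3} = - \frac{\sqrt{o} \left(4 + 2 o^{2}\right)}{3}$)
$\left(-2930 + b{\left(-3 \right)}\right) \left(-4030 + R{\left(22,19 \right)}\right) = \left(-2930 + \frac{2 \sqrt{-3} \left(-2 - \left(-3\right)^{2}\right)}{3}\right) \left(-4030 + \left(7 + 54 \cdot 19 + 22 \cdot 19\right)\right) = \left(-2930 + \frac{2 i \sqrt{3} \left(-2 - 9\right)}{3}\right) \left(-4030 + \left(7 + 1026 + 418\right)\right) = \left(-2930 + \frac{2 i \sqrt{3} \left(-2 - 9\right)}{3}\right) \left(-4030 + 1451\right) = \left(-2930 + \frac{2}{3} i \sqrt{3} \left(-11\right)\right) \left(-2579\right) = \left(-2930 - \frac{22 i \sqrt{3}}{3}\right) \left(-2579\right) = 7556470 + \frac{56738 i \sqrt{3}}{3}$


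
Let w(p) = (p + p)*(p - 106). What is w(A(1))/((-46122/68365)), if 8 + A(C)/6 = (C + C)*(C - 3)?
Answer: -292055280/7687 ≈ -37993.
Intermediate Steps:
A(C) = -48 + 12*C*(-3 + C) (A(C) = -48 + 6*((C + C)*(C - 3)) = -48 + 6*((2*C)*(-3 + C)) = -48 + 6*(2*C*(-3 + C)) = -48 + 12*C*(-3 + C))
w(p) = 2*p*(-106 + p) (w(p) = (2*p)*(-106 + p) = 2*p*(-106 + p))
w(A(1))/((-46122/68365)) = (2*(-48 - 36*1 + 12*1²)*(-106 + (-48 - 36*1 + 12*1²)))/((-46122/68365)) = (2*(-48 - 36 + 12*1)*(-106 + (-48 - 36 + 12*1)))/((-46122*1/68365)) = (2*(-48 - 36 + 12)*(-106 + (-48 - 36 + 12)))/(-46122/68365) = (2*(-72)*(-106 - 72))*(-68365/46122) = (2*(-72)*(-178))*(-68365/46122) = 25632*(-68365/46122) = -292055280/7687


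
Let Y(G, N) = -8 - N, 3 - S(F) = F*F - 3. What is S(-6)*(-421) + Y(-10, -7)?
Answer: 12629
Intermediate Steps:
S(F) = 6 - F² (S(F) = 3 - (F*F - 3) = 3 - (F² - 3) = 3 - (-3 + F²) = 3 + (3 - F²) = 6 - F²)
S(-6)*(-421) + Y(-10, -7) = (6 - 1*(-6)²)*(-421) + (-8 - 1*(-7)) = (6 - 1*36)*(-421) + (-8 + 7) = (6 - 36)*(-421) - 1 = -30*(-421) - 1 = 12630 - 1 = 12629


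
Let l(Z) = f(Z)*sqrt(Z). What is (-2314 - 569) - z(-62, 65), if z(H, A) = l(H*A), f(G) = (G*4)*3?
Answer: -2883 + 48360*I*sqrt(4030) ≈ -2883.0 + 3.07e+6*I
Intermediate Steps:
f(G) = 12*G (f(G) = (4*G)*3 = 12*G)
l(Z) = 12*Z**(3/2) (l(Z) = (12*Z)*sqrt(Z) = 12*Z**(3/2))
z(H, A) = 12*(A*H)**(3/2) (z(H, A) = 12*(H*A)**(3/2) = 12*(A*H)**(3/2))
(-2314 - 569) - z(-62, 65) = (-2314 - 569) - 12*(65*(-62))**(3/2) = -2883 - 12*(-4030)**(3/2) = -2883 - 12*(-4030*I*sqrt(4030)) = -2883 - (-48360)*I*sqrt(4030) = -2883 + 48360*I*sqrt(4030)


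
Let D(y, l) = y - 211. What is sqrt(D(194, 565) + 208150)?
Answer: sqrt(208133) ≈ 456.22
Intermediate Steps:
D(y, l) = -211 + y
sqrt(D(194, 565) + 208150) = sqrt((-211 + 194) + 208150) = sqrt(-17 + 208150) = sqrt(208133)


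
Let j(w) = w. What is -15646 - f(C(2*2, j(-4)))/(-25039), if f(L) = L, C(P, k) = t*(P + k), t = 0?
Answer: -15646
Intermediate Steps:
C(P, k) = 0 (C(P, k) = 0*(P + k) = 0)
-15646 - f(C(2*2, j(-4)))/(-25039) = -15646 - 0/(-25039) = -15646 - 0*(-1)/25039 = -15646 - 1*0 = -15646 + 0 = -15646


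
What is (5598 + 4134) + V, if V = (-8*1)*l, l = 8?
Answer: 9668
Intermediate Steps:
V = -64 (V = -8*1*8 = -8*8 = -64)
(5598 + 4134) + V = (5598 + 4134) - 64 = 9732 - 64 = 9668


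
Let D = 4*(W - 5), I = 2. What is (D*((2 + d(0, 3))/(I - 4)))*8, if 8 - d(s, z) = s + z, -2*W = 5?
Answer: 840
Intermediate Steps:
W = -5/2 (W = -½*5 = -5/2 ≈ -2.5000)
d(s, z) = 8 - s - z (d(s, z) = 8 - (s + z) = 8 + (-s - z) = 8 - s - z)
D = -30 (D = 4*(-5/2 - 5) = 4*(-15/2) = -30)
(D*((2 + d(0, 3))/(I - 4)))*8 = -30*(2 + (8 - 1*0 - 1*3))/(2 - 4)*8 = -30*(2 + (8 + 0 - 3))/(-2)*8 = -30*(2 + 5)*(-1)/2*8 = -210*(-1)/2*8 = -30*(-7/2)*8 = 105*8 = 840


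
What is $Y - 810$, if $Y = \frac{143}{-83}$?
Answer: $- \frac{67373}{83} \approx -811.72$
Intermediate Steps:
$Y = - \frac{143}{83}$ ($Y = 143 \left(- \frac{1}{83}\right) = - \frac{143}{83} \approx -1.7229$)
$Y - 810 = - \frac{143}{83} - 810 = - \frac{67373}{83}$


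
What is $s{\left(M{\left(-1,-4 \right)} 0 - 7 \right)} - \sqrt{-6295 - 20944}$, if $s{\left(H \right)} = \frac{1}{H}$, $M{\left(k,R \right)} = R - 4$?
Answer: $- \frac{1}{7} - i \sqrt{27239} \approx -0.14286 - 165.04 i$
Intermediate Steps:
$M{\left(k,R \right)} = -4 + R$
$s{\left(M{\left(-1,-4 \right)} 0 - 7 \right)} - \sqrt{-6295 - 20944} = \frac{1}{\left(-4 - 4\right) 0 - 7} - \sqrt{-6295 - 20944} = \frac{1}{\left(-8\right) 0 - 7} - \sqrt{-27239} = \frac{1}{0 - 7} - i \sqrt{27239} = \frac{1}{-7} - i \sqrt{27239} = - \frac{1}{7} - i \sqrt{27239}$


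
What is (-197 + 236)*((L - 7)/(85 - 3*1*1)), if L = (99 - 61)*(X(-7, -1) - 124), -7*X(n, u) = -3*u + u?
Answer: -1291251/574 ≈ -2249.6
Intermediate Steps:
X(n, u) = 2*u/7 (X(n, u) = -(-3*u + u)/7 = -(-2)*u/7 = 2*u/7)
L = -33060/7 (L = (99 - 61)*((2/7)*(-1) - 124) = 38*(-2/7 - 124) = 38*(-870/7) = -33060/7 ≈ -4722.9)
(-197 + 236)*((L - 7)/(85 - 3*1*1)) = (-197 + 236)*((-33060/7 - 7)/(85 - 3*1*1)) = 39*(-33109/(7*(85 - 3*1))) = 39*(-33109/(7*(85 - 3))) = 39*(-33109/7/82) = 39*(-33109/7*1/82) = 39*(-33109/574) = -1291251/574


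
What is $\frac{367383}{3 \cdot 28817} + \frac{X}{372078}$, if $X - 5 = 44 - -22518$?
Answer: $\frac{46215357197}{10722171726} \approx 4.3103$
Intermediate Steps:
$X = 22567$ ($X = 5 + \left(44 - -22518\right) = 5 + \left(44 + 22518\right) = 5 + 22562 = 22567$)
$\frac{367383}{3 \cdot 28817} + \frac{X}{372078} = \frac{367383}{3 \cdot 28817} + \frac{22567}{372078} = \frac{367383}{86451} + 22567 \cdot \frac{1}{372078} = 367383 \cdot \frac{1}{86451} + \frac{22567}{372078} = \frac{122461}{28817} + \frac{22567}{372078} = \frac{46215357197}{10722171726}$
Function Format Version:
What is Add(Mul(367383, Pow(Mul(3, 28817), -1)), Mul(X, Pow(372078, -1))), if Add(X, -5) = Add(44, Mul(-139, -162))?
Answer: Rational(46215357197, 10722171726) ≈ 4.3103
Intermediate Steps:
X = 22567 (X = Add(5, Add(44, Mul(-139, -162))) = Add(5, Add(44, 22518)) = Add(5, 22562) = 22567)
Add(Mul(367383, Pow(Mul(3, 28817), -1)), Mul(X, Pow(372078, -1))) = Add(Mul(367383, Pow(Mul(3, 28817), -1)), Mul(22567, Pow(372078, -1))) = Add(Mul(367383, Pow(86451, -1)), Mul(22567, Rational(1, 372078))) = Add(Mul(367383, Rational(1, 86451)), Rational(22567, 372078)) = Add(Rational(122461, 28817), Rational(22567, 372078)) = Rational(46215357197, 10722171726)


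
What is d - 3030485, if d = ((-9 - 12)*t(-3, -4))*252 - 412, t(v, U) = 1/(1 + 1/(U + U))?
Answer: -3036945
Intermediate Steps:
t(v, U) = 1/(1 + 1/(2*U))
d = -6460 (d = ((-9 - 12)*(2*(-4)/(1 + 2*(-4))))*252 - 412 = -42*(-4)/(1 - 8)*252 - 412 = -42*(-4)/(-7)*252 - 412 = -42*(-4)*(-1)/7*252 - 412 = -21*8/7*252 - 412 = -24*252 - 412 = -6048 - 412 = -6460)
d - 3030485 = -6460 - 3030485 = -3036945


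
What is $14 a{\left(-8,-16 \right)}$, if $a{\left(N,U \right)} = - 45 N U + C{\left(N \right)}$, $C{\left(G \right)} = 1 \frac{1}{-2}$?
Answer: $-80647$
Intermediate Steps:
$C{\left(G \right)} = - \frac{1}{2}$ ($C{\left(G \right)} = 1 \left(- \frac{1}{2}\right) = - \frac{1}{2}$)
$a{\left(N,U \right)} = - \frac{1}{2} - 45 N U$ ($a{\left(N,U \right)} = - 45 N U - \frac{1}{2} = - \frac{1}{2} - 45 N U$)
$14 a{\left(-8,-16 \right)} = 14 \left(- \frac{1}{2} - \left(-360\right) \left(-16\right)\right) = 14 \left(- \frac{1}{2} - 5760\right) = 14 \left(- \frac{11521}{2}\right) = -80647$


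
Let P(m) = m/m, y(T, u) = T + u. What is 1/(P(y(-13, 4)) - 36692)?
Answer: -1/36691 ≈ -2.7255e-5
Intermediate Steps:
P(m) = 1
1/(P(y(-13, 4)) - 36692) = 1/(1 - 36692) = 1/(-36691) = -1/36691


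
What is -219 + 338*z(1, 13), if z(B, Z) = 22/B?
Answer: 7217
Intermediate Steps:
-219 + 338*z(1, 13) = -219 + 338*(22/1) = -219 + 338*(22*1) = -219 + 338*22 = -219 + 7436 = 7217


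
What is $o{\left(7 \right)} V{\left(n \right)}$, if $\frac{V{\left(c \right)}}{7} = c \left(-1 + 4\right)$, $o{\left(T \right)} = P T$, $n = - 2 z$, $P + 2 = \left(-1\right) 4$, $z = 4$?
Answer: $7056$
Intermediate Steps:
$P = -6$ ($P = -2 - 4 = -6$)
$n = -8$ ($n = \left(-2\right) 4 = -8$)
$o{\left(T \right)} = - 6 T$
$V{\left(c \right)} = 21 c$ ($V{\left(c \right)} = 7 c \left(-1 + 4\right) = 7 c 3 = 7 \cdot 3 c = 21 c$)
$o{\left(7 \right)} V{\left(n \right)} = \left(-6\right) 7 \cdot 21 \left(-8\right) = \left(-42\right) \left(-168\right) = 7056$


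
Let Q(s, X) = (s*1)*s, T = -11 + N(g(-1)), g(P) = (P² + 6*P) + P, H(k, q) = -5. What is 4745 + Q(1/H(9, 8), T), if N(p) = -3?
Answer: 118626/25 ≈ 4745.0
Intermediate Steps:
g(P) = P² + 7*P
T = -14 (T = -11 - 3 = -14)
Q(s, X) = s² (Q(s, X) = s*s = s²)
4745 + Q(1/H(9, 8), T) = 4745 + (1/(-5))² = 4745 + (-⅕)² = 4745 + 1/25 = 118626/25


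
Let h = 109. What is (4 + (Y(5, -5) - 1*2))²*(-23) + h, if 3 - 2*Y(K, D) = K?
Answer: 86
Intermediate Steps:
Y(K, D) = 3/2 - K/2
(4 + (Y(5, -5) - 1*2))²*(-23) + h = (4 + ((3/2 - ½*5) - 1*2))²*(-23) + 109 = (4 + ((3/2 - 5/2) - 2))²*(-23) + 109 = (4 + (-1 - 2))²*(-23) + 109 = (4 - 3)²*(-23) + 109 = 1²*(-23) + 109 = 1*(-23) + 109 = -23 + 109 = 86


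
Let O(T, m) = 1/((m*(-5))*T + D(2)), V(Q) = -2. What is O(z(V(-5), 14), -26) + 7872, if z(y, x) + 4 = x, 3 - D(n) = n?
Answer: 10241473/1301 ≈ 7872.0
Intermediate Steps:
D(n) = 3 - n
z(y, x) = -4 + x
O(T, m) = 1/(1 - 5*T*m) (O(T, m) = 1/((m*(-5))*T + (3 - 1*2)) = 1/((-5*m)*T + (3 - 2)) = 1/(-5*T*m + 1) = 1/(1 - 5*T*m))
O(z(V(-5), 14), -26) + 7872 = -1/(-1 + 5*(-4 + 14)*(-26)) + 7872 = -1/(-1 + 5*10*(-26)) + 7872 = -1/(-1 - 1300) + 7872 = -1/(-1301) + 7872 = -1*(-1/1301) + 7872 = 1/1301 + 7872 = 10241473/1301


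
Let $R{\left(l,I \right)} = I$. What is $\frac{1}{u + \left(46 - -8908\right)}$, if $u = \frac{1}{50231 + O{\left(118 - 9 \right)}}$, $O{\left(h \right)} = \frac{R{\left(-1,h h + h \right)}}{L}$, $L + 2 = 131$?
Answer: $\frac{6491789}{58127478835} \approx 0.00011168$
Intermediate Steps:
$L = 129$ ($L = -2 + 131 = 129$)
$O{\left(h \right)} = \frac{h}{129} + \frac{h^{2}}{129}$ ($O{\left(h \right)} = \frac{h h + h}{129} = \left(h^{2} + h\right) \frac{1}{129} = \left(h + h^{2}\right) \frac{1}{129} = \frac{h}{129} + \frac{h^{2}}{129}$)
$u = \frac{129}{6491789}$ ($u = \frac{1}{50231 + \frac{\left(118 - 9\right) \left(1 + \left(118 - 9\right)\right)}{129}} = \frac{1}{50231 + \frac{1}{129} \cdot 109 \left(1 + 109\right)} = \frac{1}{50231 + \frac{1}{129} \cdot 109 \cdot 110} = \frac{1}{50231 + \frac{11990}{129}} = \frac{1}{\frac{6491789}{129}} = \frac{129}{6491789} \approx 1.9871 \cdot 10^{-5}$)
$\frac{1}{u + \left(46 - -8908\right)} = \frac{1}{\frac{129}{6491789} + \left(46 - -8908\right)} = \frac{1}{\frac{129}{6491789} + \left(46 + 8908\right)} = \frac{1}{\frac{129}{6491789} + 8954} = \frac{1}{\frac{58127478835}{6491789}} = \frac{6491789}{58127478835}$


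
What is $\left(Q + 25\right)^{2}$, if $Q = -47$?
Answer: $484$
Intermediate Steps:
$\left(Q + 25\right)^{2} = \left(-47 + 25\right)^{2} = \left(-22\right)^{2} = 484$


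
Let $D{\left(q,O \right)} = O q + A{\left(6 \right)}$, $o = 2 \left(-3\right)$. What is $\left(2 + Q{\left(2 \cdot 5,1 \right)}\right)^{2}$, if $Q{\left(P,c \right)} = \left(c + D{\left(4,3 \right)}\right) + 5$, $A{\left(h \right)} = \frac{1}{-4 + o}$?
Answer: $\frac{39601}{100} \approx 396.01$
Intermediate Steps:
$o = -6$
$A{\left(h \right)} = - \frac{1}{10}$ ($A{\left(h \right)} = \frac{1}{-4 - 6} = \frac{1}{-10} = - \frac{1}{10}$)
$D{\left(q,O \right)} = - \frac{1}{10} + O q$ ($D{\left(q,O \right)} = O q - \frac{1}{10} = - \frac{1}{10} + O q$)
$Q{\left(P,c \right)} = \frac{169}{10} + c$ ($Q{\left(P,c \right)} = \left(c + \left(- \frac{1}{10} + 3 \cdot 4\right)\right) + 5 = \left(c + \left(- \frac{1}{10} + 12\right)\right) + 5 = \left(c + \frac{119}{10}\right) + 5 = \left(\frac{119}{10} + c\right) + 5 = \frac{169}{10} + c$)
$\left(2 + Q{\left(2 \cdot 5,1 \right)}\right)^{2} = \left(2 + \left(\frac{169}{10} + 1\right)\right)^{2} = \left(2 + \frac{179}{10}\right)^{2} = \left(\frac{199}{10}\right)^{2} = \frac{39601}{100}$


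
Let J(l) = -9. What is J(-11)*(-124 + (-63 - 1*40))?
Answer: 2043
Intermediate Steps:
J(-11)*(-124 + (-63 - 1*40)) = -9*(-124 + (-63 - 1*40)) = -9*(-124 + (-63 - 40)) = -9*(-124 - 103) = -9*(-227) = 2043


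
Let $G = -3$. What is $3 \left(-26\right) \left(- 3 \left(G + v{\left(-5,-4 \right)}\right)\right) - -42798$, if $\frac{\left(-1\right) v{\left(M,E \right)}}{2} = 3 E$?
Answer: $47712$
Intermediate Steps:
$v{\left(M,E \right)} = - 6 E$ ($v{\left(M,E \right)} = - 2 \cdot 3 E = - 6 E$)
$3 \left(-26\right) \left(- 3 \left(G + v{\left(-5,-4 \right)}\right)\right) - -42798 = 3 \left(-26\right) \left(- 3 \left(-3 - -24\right)\right) - -42798 = - 78 \left(- 3 \left(-3 + 24\right)\right) + 42798 = - 78 \left(\left(-3\right) 21\right) + 42798 = \left(-78\right) \left(-63\right) + 42798 = 4914 + 42798 = 47712$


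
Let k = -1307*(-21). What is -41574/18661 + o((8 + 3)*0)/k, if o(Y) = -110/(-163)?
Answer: -185994244504/83486720121 ≈ -2.2278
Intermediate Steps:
k = 27447
o(Y) = 110/163 (o(Y) = -110*(-1/163) = 110/163)
-41574/18661 + o((8 + 3)*0)/k = -41574/18661 + (110/163)/27447 = -41574*1/18661 + (110/163)*(1/27447) = -41574/18661 + 110/4473861 = -185994244504/83486720121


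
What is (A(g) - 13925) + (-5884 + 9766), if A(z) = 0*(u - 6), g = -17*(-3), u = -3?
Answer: -10043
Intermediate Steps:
g = 51
A(z) = 0 (A(z) = 0*(-3 - 6) = 0*(-9) = 0)
(A(g) - 13925) + (-5884 + 9766) = (0 - 13925) + (-5884 + 9766) = -13925 + 3882 = -10043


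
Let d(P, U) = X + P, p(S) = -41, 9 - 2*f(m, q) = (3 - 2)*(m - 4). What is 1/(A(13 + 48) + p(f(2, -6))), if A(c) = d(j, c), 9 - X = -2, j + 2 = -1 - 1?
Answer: -1/34 ≈ -0.029412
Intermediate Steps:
f(m, q) = 13/2 - m/2 (f(m, q) = 9/2 - (3 - 2)*(m - 4)/2 = 9/2 - (-4 + m)/2 = 9/2 + (2 - m/2) = 13/2 - m/2)
j = -4 (j = -2 + (-1 - 1) = -2 - 2 = -4)
X = 11 (X = 9 - 1*(-2) = 9 + 2 = 11)
d(P, U) = 11 + P
A(c) = 7 (A(c) = 11 - 4 = 7)
1/(A(13 + 48) + p(f(2, -6))) = 1/(7 - 41) = 1/(-34) = -1/34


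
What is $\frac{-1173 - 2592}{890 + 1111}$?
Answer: $- \frac{1255}{667} \approx -1.8816$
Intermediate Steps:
$\frac{-1173 - 2592}{890 + 1111} = - \frac{3765}{2001} = \left(-3765\right) \frac{1}{2001} = - \frac{1255}{667}$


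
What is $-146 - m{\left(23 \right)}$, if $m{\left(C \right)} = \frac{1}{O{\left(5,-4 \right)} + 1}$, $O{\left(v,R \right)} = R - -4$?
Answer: $-147$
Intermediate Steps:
$O{\left(v,R \right)} = 4 + R$ ($O{\left(v,R \right)} = R + 4 = 4 + R$)
$m{\left(C \right)} = 1$ ($m{\left(C \right)} = \frac{1}{\left(4 - 4\right) + 1} = \frac{1}{0 + 1} = 1^{-1} = 1$)
$-146 - m{\left(23 \right)} = -146 - 1 = -147$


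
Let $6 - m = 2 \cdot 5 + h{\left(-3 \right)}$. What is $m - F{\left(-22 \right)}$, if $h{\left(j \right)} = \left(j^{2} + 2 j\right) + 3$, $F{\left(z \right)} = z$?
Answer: $12$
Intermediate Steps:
$h{\left(j \right)} = 3 + j^{2} + 2 j$
$m = -10$ ($m = 6 - \left(2 \cdot 5 + \left(3 + \left(-3\right)^{2} + 2 \left(-3\right)\right)\right) = 6 - \left(10 + \left(3 + 9 - 6\right)\right) = 6 - \left(10 + 6\right) = 6 - 16 = -10$)
$m - F{\left(-22 \right)} = -10 - -22 = -10 + 22 = 12$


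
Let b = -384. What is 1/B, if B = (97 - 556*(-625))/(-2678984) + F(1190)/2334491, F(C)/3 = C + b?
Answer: -6254064037144/804984284815 ≈ -7.7692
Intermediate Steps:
F(C) = -1152 + 3*C (F(C) = 3*(C - 384) = 3*(-384 + C) = -1152 + 3*C)
B = -804984284815/6254064037144 (B = (97 - 556*(-625))/(-2678984) + (-1152 + 3*1190)/2334491 = (97 + 347500)*(-1/2678984) + (-1152 + 3570)*(1/2334491) = 347597*(-1/2678984) + 2418*(1/2334491) = -347597/2678984 + 2418/2334491 = -804984284815/6254064037144 ≈ -0.12871)
1/B = 1/(-804984284815/6254064037144) = -6254064037144/804984284815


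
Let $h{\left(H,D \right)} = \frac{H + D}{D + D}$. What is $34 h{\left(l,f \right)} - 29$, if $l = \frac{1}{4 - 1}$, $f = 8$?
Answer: $- \frac{271}{24} \approx -11.292$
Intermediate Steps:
$l = \frac{1}{3} \approx 0.33333$
$h{\left(H,D \right)} = \frac{D + H}{2 D}$
$34 h{\left(l,f \right)} - 29 = 34 \frac{8 + \frac{1}{3}}{2 \cdot 8} - 29 = 34 \cdot \frac{1}{2} \cdot \frac{1}{8} \cdot \frac{25}{3} - 29 = 34 \cdot \frac{25}{48} - 29 = \frac{425}{24} - 29 = - \frac{271}{24}$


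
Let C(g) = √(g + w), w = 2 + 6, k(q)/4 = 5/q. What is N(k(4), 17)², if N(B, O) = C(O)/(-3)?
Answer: 25/9 ≈ 2.7778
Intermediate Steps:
k(q) = 20/q (k(q) = 4*(5/q) = 20/q)
w = 8
C(g) = √(8 + g) (C(g) = √(g + 8) = √(8 + g))
N(B, O) = -√(8 + O)/3 (N(B, O) = √(8 + O)/(-3) = √(8 + O)*(-⅓) = -√(8 + O)/3)
N(k(4), 17)² = (-√(8 + 17)/3)² = (-√25/3)² = (-⅓*5)² = (-5/3)² = 25/9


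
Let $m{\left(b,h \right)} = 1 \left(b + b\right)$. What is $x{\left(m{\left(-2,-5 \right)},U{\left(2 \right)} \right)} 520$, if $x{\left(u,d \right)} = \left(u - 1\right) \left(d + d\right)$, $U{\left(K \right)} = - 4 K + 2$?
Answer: $31200$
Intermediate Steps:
$m{\left(b,h \right)} = 2 b$ ($m{\left(b,h \right)} = 1 \cdot 2 b = 2 b$)
$U{\left(K \right)} = 2 - 4 K$
$x{\left(u,d \right)} = 2 d \left(-1 + u\right)$ ($x{\left(u,d \right)} = \left(-1 + u\right) 2 d = 2 d \left(-1 + u\right)$)
$x{\left(m{\left(-2,-5 \right)},U{\left(2 \right)} \right)} 520 = 2 \left(2 - 8\right) \left(-1 + 2 \left(-2\right)\right) 520 = 2 \left(2 - 8\right) \left(-1 - 4\right) 520 = 2 \left(-6\right) \left(-5\right) 520 = 60 \cdot 520 = 31200$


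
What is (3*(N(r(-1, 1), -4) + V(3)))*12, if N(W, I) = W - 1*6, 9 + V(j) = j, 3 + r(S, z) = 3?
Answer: -432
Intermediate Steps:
r(S, z) = 0 (r(S, z) = -3 + 3 = 0)
V(j) = -9 + j
N(W, I) = -6 + W (N(W, I) = W - 6 = -6 + W)
(3*(N(r(-1, 1), -4) + V(3)))*12 = (3*((-6 + 0) + (-9 + 3)))*12 = (3*(-6 - 6))*12 = (3*(-12))*12 = -36*12 = -432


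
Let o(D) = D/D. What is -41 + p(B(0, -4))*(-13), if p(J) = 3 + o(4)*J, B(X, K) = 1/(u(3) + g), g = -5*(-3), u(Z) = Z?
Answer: -1453/18 ≈ -80.722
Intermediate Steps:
g = 15
o(D) = 1
B(X, K) = 1/18 (B(X, K) = 1/(3 + 15) = 1/18)
p(J) = 3 + J (p(J) = 3 + 1*J = 3 + J)
-41 + p(B(0, -4))*(-13) = -41 + (3 + 1/18)*(-13) = -41 + (55/18)*(-13) = -41 - 715/18 = -1453/18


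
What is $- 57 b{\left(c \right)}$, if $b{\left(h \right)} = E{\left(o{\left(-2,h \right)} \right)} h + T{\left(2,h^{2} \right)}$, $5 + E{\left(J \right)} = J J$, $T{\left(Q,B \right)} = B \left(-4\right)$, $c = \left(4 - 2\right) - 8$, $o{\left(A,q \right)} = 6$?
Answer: $18810$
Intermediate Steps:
$c = -6$ ($c = 2 - 8 = -6$)
$T{\left(Q,B \right)} = - 4 B$
$E{\left(J \right)} = -5 + J^{2}$ ($E{\left(J \right)} = -5 + J J = -5 + J^{2}$)
$b{\left(h \right)} = - 4 h^{2} + 31 h$ ($b{\left(h \right)} = \left(-5 + 6^{2}\right) h - 4 h^{2} = \left(-5 + 36\right) h - 4 h^{2} = 31 h - 4 h^{2} = - 4 h^{2} + 31 h$)
$- 57 b{\left(c \right)} = - 57 \left(- 6 \left(31 - -24\right)\right) = - 57 \left(- 6 \left(31 + 24\right)\right) = - 57 \left(\left(-6\right) 55\right) = \left(-57\right) \left(-330\right) = 18810$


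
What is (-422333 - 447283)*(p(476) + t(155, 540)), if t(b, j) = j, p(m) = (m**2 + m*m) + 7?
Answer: -394543909584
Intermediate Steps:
p(m) = 7 + 2*m**2 (p(m) = (m**2 + m**2) + 7 = 2*m**2 + 7 = 7 + 2*m**2)
(-422333 - 447283)*(p(476) + t(155, 540)) = (-422333 - 447283)*((7 + 2*476**2) + 540) = -869616*((7 + 2*226576) + 540) = -869616*((7 + 453152) + 540) = -869616*(453159 + 540) = -869616*453699 = -394543909584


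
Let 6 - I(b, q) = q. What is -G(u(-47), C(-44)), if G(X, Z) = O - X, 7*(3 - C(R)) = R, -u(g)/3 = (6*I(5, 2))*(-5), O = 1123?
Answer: -763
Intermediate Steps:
I(b, q) = 6 - q
u(g) = 360 (u(g) = -3*6*(6 - 1*2)*(-5) = -3*6*(6 - 2)*(-5) = -3*6*4*(-5) = -72*(-5) = -3*(-120) = 360)
C(R) = 3 - R/7
G(X, Z) = 1123 - X
-G(u(-47), C(-44)) = -(1123 - 1*360) = -(1123 - 360) = -1*763 = -763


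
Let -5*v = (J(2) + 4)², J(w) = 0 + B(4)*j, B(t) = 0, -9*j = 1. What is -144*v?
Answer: 2304/5 ≈ 460.80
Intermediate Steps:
j = -⅑ (j = -⅑*1 = -⅑ ≈ -0.11111)
J(w) = 0 (J(w) = 0 + 0*(-⅑) = 0 + 0 = 0)
v = -16/5 (v = -(0 + 4)²/5 = -⅕*4² = -⅕*16 = -16/5 ≈ -3.2000)
-144*v = -144*(-16/5) = 2304/5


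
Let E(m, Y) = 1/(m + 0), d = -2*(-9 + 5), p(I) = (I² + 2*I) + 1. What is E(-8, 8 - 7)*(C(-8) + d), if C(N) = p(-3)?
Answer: -3/2 ≈ -1.5000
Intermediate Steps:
p(I) = 1 + I² + 2*I
C(N) = 4 (C(N) = 1 + (-3)² + 2*(-3) = 1 + 9 - 6 = 4)
d = 8 (d = -2*(-4) = 8)
E(m, Y) = 1/m
E(-8, 8 - 7)*(C(-8) + d) = (4 + 8)/(-8) = -⅛*12 = -3/2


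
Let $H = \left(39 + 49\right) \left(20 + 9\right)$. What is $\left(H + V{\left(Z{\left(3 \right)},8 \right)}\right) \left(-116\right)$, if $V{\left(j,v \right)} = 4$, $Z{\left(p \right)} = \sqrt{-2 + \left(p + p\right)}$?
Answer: $-296496$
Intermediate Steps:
$Z{\left(p \right)} = \sqrt{-2 + 2 p}$
$H = 2552$ ($H = 88 \cdot 29 = 2552$)
$\left(H + V{\left(Z{\left(3 \right)},8 \right)}\right) \left(-116\right) = \left(2552 + 4\right) \left(-116\right) = 2556 \left(-116\right) = -296496$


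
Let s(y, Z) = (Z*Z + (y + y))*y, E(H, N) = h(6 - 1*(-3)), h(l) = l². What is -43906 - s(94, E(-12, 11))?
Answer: -678312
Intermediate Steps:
E(H, N) = 81 (E(H, N) = (6 - 1*(-3))² = (6 + 3)² = 9² = 81)
s(y, Z) = y*(Z² + 2*y) (s(y, Z) = (Z² + 2*y)*y = y*(Z² + 2*y))
-43906 - s(94, E(-12, 11)) = -43906 - 94*(81² + 2*94) = -43906 - 94*(6561 + 188) = -43906 - 94*6749 = -43906 - 1*634406 = -43906 - 634406 = -678312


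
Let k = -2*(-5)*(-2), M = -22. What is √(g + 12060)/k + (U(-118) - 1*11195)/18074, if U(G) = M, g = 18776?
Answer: -11217/18074 - √7709/10 ≈ -9.4007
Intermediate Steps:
k = -20 (k = 10*(-2) = -20)
U(G) = -22
√(g + 12060)/k + (U(-118) - 1*11195)/18074 = √(18776 + 12060)/(-20) + (-22 - 1*11195)/18074 = √30836*(-1/20) + (-22 - 11195)*(1/18074) = (2*√7709)*(-1/20) - 11217*1/18074 = -√7709/10 - 11217/18074 = -11217/18074 - √7709/10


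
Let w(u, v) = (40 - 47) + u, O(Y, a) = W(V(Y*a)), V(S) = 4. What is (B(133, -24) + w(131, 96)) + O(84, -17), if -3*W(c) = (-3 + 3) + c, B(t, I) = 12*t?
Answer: 5156/3 ≈ 1718.7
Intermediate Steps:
W(c) = -c/3 (W(c) = -((-3 + 3) + c)/3 = -(0 + c)/3 = -c/3)
O(Y, a) = -4/3 (O(Y, a) = -1/3*4 = -4/3)
w(u, v) = -7 + u
(B(133, -24) + w(131, 96)) + O(84, -17) = (12*133 + (-7 + 131)) - 4/3 = (1596 + 124) - 4/3 = 1720 - 4/3 = 5156/3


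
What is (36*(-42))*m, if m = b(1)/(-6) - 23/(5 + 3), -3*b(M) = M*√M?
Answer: 4263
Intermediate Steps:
b(M) = -M^(3/2)/3 (b(M) = -M*√M/3 = -M^(3/2)/3)
m = -203/72 (m = -1^(3/2)/3/(-6) - 23/(5 + 3) = -⅓*1*(-⅙) - 23/8 = -⅓*(-⅙) - 23*⅛ = 1/18 - 23/8 = -203/72 ≈ -2.8194)
(36*(-42))*m = (36*(-42))*(-203/72) = -1512*(-203/72) = 4263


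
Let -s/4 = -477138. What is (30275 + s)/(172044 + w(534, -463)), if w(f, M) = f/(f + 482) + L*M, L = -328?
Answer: 984924116/164545531 ≈ 5.9857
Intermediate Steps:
w(f, M) = -328*M + f/(482 + f) (w(f, M) = f/(f + 482) - 328*M = f/(482 + f) - 328*M = -328*M + f/(482 + f))
s = 1908552 (s = -4*(-477138) = 1908552)
(30275 + s)/(172044 + w(534, -463)) = (30275 + 1908552)/(172044 + (534 - 158096*(-463) - 328*(-463)*534)/(482 + 534)) = 1938827/(172044 + (534 + 73198448 + 81095376)/1016) = 1938827/(172044 + (1/1016)*154294358) = 1938827/(172044 + 77147179/508) = 1938827/(164545531/508) = 1938827*(508/164545531) = 984924116/164545531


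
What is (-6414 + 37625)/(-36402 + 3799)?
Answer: -31211/32603 ≈ -0.95730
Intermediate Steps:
(-6414 + 37625)/(-36402 + 3799) = 31211/(-32603) = 31211*(-1/32603) = -31211/32603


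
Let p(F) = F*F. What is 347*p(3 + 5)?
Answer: 22208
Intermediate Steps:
p(F) = F²
347*p(3 + 5) = 347*(3 + 5)² = 347*8² = 347*64 = 22208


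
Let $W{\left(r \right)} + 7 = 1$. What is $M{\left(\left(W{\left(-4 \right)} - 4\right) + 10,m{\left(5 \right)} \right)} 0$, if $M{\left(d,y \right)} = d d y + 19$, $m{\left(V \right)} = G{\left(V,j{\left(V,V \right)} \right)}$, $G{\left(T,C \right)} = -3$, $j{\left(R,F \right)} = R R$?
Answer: $0$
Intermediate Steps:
$W{\left(r \right)} = -6$ ($W{\left(r \right)} = -7 + 1 = -6$)
$j{\left(R,F \right)} = R^{2}$
$m{\left(V \right)} = -3$
$M{\left(d,y \right)} = 19 + y d^{2}$ ($M{\left(d,y \right)} = d^{2} y + 19 = y d^{2} + 19 = 19 + y d^{2}$)
$M{\left(\left(W{\left(-4 \right)} - 4\right) + 10,m{\left(5 \right)} \right)} 0 = \left(19 - 3 \left(\left(-6 - 4\right) + 10\right)^{2}\right) 0 = \left(19 - 3 \left(-10 + 10\right)^{2}\right) 0 = \left(19 - 3 \cdot 0^{2}\right) 0 = \left(19 - 0\right) 0 = \left(19 + 0\right) 0 = 19 \cdot 0 = 0$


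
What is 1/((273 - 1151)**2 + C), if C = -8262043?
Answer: -1/7491159 ≈ -1.3349e-7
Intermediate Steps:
1/((273 - 1151)**2 + C) = 1/((273 - 1151)**2 - 8262043) = 1/((-878)**2 - 8262043) = 1/(770884 - 8262043) = 1/(-7491159) = -1/7491159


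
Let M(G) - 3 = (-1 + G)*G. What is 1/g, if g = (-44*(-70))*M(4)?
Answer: 1/46200 ≈ 2.1645e-5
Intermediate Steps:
M(G) = 3 + G*(-1 + G) (M(G) = 3 + (-1 + G)*G = 3 + G*(-1 + G))
g = 46200 (g = (-44*(-70))*(3 + 4² - 1*4) = 3080*(3 + 16 - 4) = 3080*15 = 46200)
1/g = 1/46200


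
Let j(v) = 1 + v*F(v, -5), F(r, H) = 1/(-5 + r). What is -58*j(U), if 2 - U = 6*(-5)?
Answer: -3422/27 ≈ -126.74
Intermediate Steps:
U = 32 (U = 2 - 6*(-5) = 2 - 1*(-30) = 2 + 30 = 32)
j(v) = 1 + v/(-5 + v)
-58*j(U) = -58*(-5 + 2*32)/(-5 + 32) = -58*(-5 + 64)/27 = -58*59/27 = -3422/27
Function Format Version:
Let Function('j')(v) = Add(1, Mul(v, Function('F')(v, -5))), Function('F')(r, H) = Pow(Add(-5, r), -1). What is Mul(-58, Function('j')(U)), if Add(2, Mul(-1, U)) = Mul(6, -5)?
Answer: Rational(-3422, 27) ≈ -126.74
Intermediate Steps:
U = 32 (U = Add(2, Mul(-1, Mul(6, -5))) = Add(2, Mul(-1, -30)) = Add(2, 30) = 32)
Function('j')(v) = Add(1, Mul(v, Pow(Add(-5, v), -1)))
Mul(-58, Function('j')(U)) = Mul(-58, Mul(Pow(Add(-5, 32), -1), Add(-5, Mul(2, 32)))) = Mul(-58, Mul(Pow(27, -1), Add(-5, 64))) = Mul(-58, Mul(Rational(1, 27), 59)) = Mul(-58, Rational(59, 27)) = Rational(-3422, 27)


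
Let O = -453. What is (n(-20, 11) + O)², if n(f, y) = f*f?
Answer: 2809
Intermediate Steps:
n(f, y) = f²
(n(-20, 11) + O)² = ((-20)² - 453)² = (400 - 453)² = (-53)² = 2809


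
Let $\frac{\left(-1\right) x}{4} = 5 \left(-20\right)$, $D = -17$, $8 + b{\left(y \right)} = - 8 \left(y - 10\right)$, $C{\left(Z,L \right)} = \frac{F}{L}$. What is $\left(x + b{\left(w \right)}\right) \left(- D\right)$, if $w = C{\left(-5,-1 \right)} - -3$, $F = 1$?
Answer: $7752$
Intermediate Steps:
$C{\left(Z,L \right)} = \frac{1}{L}$ ($C{\left(Z,L \right)} = 1 \frac{1}{L} = \frac{1}{L}$)
$w = 2$ ($w = \frac{1}{-1} - -3 = -1 + 3 = 2$)
$b{\left(y \right)} = 72 - 8 y$ ($b{\left(y \right)} = -8 - 8 \left(y - 10\right) = -8 - 8 \left(-10 + y\right) = -8 - \left(-80 + 8 y\right) = 72 - 8 y$)
$x = 400$ ($x = - 4 \cdot 5 \left(-20\right) = \left(-4\right) \left(-100\right) = 400$)
$\left(x + b{\left(w \right)}\right) \left(- D\right) = \left(400 + \left(72 - 16\right)\right) \left(\left(-1\right) \left(-17\right)\right) = \left(400 + \left(72 - 16\right)\right) 17 = \left(400 + 56\right) 17 = 456 \cdot 17 = 7752$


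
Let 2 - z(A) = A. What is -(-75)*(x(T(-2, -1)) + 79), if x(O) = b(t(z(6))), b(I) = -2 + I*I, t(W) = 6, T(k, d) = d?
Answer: 8475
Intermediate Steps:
z(A) = 2 - A
b(I) = -2 + I²
x(O) = 34 (x(O) = -2 + 6² = -2 + 36 = 34)
-(-75)*(x(T(-2, -1)) + 79) = -(-75)*(34 + 79) = -(-75)*113 = -1*(-8475) = 8475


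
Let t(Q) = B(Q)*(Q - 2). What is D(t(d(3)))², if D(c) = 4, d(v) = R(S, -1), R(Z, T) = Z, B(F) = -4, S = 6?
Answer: 16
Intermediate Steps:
d(v) = 6
t(Q) = 8 - 4*Q (t(Q) = -4*(Q - 2) = -4*(-2 + Q) = 8 - 4*Q)
D(t(d(3)))² = 4² = 16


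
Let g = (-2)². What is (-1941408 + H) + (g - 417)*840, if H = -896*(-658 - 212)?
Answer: -1508808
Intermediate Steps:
g = 4
H = 779520 (H = -896*(-870) = 779520)
(-1941408 + H) + (g - 417)*840 = (-1941408 + 779520) + (4 - 417)*840 = -1161888 - 413*840 = -1161888 - 346920 = -1508808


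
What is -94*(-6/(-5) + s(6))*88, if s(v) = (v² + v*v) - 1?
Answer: -2986192/5 ≈ -5.9724e+5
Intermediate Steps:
s(v) = -1 + 2*v² (s(v) = (v² + v²) - 1 = 2*v² - 1 = -1 + 2*v²)
-94*(-6/(-5) + s(6))*88 = -94*(-6/(-5) + (-1 + 2*6²))*88 = -94*(-6*(-1)/5 + (-1 + 2*36))*88 = -94*(-2*(-⅗) + (-1 + 72))*88 = -94*(6/5 + 71)*88 = -94*361/5*88 = -33934/5*88 = -2986192/5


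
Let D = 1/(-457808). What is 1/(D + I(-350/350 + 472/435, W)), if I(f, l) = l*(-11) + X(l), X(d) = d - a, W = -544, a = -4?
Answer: 457808/2492306751 ≈ 0.00018369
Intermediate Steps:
D = -1/457808 ≈ -2.1843e-6
X(d) = 4 + d (X(d) = d - 1*(-4) = d + 4 = 4 + d)
I(f, l) = 4 - 10*l (I(f, l) = l*(-11) + (4 + l) = -11*l + (4 + l) = 4 - 10*l)
1/(D + I(-350/350 + 472/435, W)) = 1/(-1/457808 + (4 - 10*(-544))) = 1/(-1/457808 + (4 + 5440)) = 1/(-1/457808 + 5444) = 1/(2492306751/457808) = 457808/2492306751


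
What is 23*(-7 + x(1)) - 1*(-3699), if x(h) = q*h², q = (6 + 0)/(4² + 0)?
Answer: 28373/8 ≈ 3546.6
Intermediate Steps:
q = 3/8 (q = 6/(16 + 0) = 6/16 = 6*(1/16) = 3/8 ≈ 0.37500)
x(h) = 3*h²/8
23*(-7 + x(1)) - 1*(-3699) = 23*(-7 + (3/8)*1²) - 1*(-3699) = 23*(-7 + (3/8)*1) + 3699 = 23*(-7 + 3/8) + 3699 = 23*(-53/8) + 3699 = -1219/8 + 3699 = 28373/8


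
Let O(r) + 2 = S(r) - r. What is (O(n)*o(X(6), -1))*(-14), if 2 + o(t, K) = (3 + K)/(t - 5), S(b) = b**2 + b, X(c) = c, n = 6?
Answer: 0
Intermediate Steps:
S(b) = b + b**2
o(t, K) = -2 + (3 + K)/(-5 + t) (o(t, K) = -2 + (3 + K)/(t - 5) = -2 + (3 + K)/(-5 + t))
O(r) = -2 - r + r*(1 + r) (O(r) = -2 + (r*(1 + r) - r) = -2 + (-r + r*(1 + r)) = -2 - r + r*(1 + r))
(O(n)*o(X(6), -1))*(-14) = ((-2 + 6**2)*((13 - 1 - 2*6)/(-5 + 6)))*(-14) = ((-2 + 36)*((13 - 1 - 12)/1))*(-14) = (34*(1*0))*(-14) = (34*0)*(-14) = 0*(-14) = 0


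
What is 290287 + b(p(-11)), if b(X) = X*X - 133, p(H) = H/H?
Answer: 290155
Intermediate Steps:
p(H) = 1
b(X) = -133 + X² (b(X) = X² - 133 = -133 + X²)
290287 + b(p(-11)) = 290287 + (-133 + 1²) = 290287 + (-133 + 1) = 290287 - 132 = 290155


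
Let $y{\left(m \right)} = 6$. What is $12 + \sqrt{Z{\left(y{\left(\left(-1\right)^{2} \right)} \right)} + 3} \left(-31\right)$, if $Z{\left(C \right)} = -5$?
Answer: $12 - 31 i \sqrt{2} \approx 12.0 - 43.841 i$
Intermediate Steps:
$12 + \sqrt{Z{\left(y{\left(\left(-1\right)^{2} \right)} \right)} + 3} \left(-31\right) = 12 + \sqrt{-5 + 3} \left(-31\right) = 12 + \sqrt{-2} \left(-31\right) = 12 + i \sqrt{2} \left(-31\right) = 12 - 31 i \sqrt{2}$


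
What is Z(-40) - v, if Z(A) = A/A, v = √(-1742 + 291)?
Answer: 1 - I*√1451 ≈ 1.0 - 38.092*I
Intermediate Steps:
v = I*√1451 (v = √(-1451) = I*√1451 ≈ 38.092*I)
Z(A) = 1
Z(-40) - v = 1 - I*√1451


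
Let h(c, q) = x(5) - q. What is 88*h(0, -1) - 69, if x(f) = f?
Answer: 459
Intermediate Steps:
h(c, q) = 5 - q
88*h(0, -1) - 69 = 88*(5 - 1*(-1)) - 69 = 88*(5 + 1) - 69 = 88*6 - 69 = 528 - 69 = 459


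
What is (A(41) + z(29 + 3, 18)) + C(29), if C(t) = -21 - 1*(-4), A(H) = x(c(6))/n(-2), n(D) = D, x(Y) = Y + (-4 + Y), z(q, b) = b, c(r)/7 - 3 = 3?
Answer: -39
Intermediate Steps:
c(r) = 42 (c(r) = 21 + 7*3 = 21 + 21 = 42)
x(Y) = -4 + 2*Y
A(H) = -40 (A(H) = (-4 + 2*42)/(-2) = (-4 + 84)*(-½) = 80*(-½) = -40)
C(t) = -17 (C(t) = -21 + 4 = -17)
(A(41) + z(29 + 3, 18)) + C(29) = (-40 + 18) - 17 = -22 - 17 = -39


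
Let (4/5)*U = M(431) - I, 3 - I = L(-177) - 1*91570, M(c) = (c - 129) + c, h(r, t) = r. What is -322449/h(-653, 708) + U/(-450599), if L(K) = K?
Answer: 581477958309/1176964588 ≈ 494.05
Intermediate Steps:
M(c) = -129 + 2*c (M(c) = (-129 + c) + c = -129 + 2*c)
I = 91750 (I = 3 - (-177 - 1*91570) = 3 - (-177 - 91570) = 3 - 1*(-91747) = 3 + 91747 = 91750)
U = -455085/4 (U = 5*((-129 + 2*431) - 1*91750)/4 = 5*((-129 + 862) - 91750)/4 = 5*(733 - 91750)/4 = (5/4)*(-91017) = -455085/4 ≈ -1.1377e+5)
-322449/h(-653, 708) + U/(-450599) = -322449/(-653) - 455085/4/(-450599) = -322449*(-1/653) - 455085/4*(-1/450599) = 322449/653 + 455085/1802396 = 581477958309/1176964588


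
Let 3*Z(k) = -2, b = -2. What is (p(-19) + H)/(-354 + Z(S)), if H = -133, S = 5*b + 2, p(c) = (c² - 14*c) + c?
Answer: -75/56 ≈ -1.3393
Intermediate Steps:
p(c) = c² - 13*c
S = -8 (S = 5*(-2) + 2 = -10 + 2 = -8)
Z(k) = -⅔ (Z(k) = (⅓)*(-2) = -⅔)
(p(-19) + H)/(-354 + Z(S)) = (-19*(-13 - 19) - 133)/(-354 - ⅔) = (-19*(-32) - 133)/(-1064/3) = (608 - 133)*(-3/1064) = 475*(-3/1064) = -75/56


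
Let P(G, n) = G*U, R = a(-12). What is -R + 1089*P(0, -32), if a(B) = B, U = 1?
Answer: 12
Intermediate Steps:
R = -12
P(G, n) = G (P(G, n) = G*1 = G)
-R + 1089*P(0, -32) = -1*(-12) + 1089*0 = 12 + 0 = 12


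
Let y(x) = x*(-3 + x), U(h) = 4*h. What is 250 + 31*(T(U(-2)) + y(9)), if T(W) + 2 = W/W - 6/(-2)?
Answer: 1986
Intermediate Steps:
T(W) = 2 (T(W) = -2 + (W/W - 6/(-2)) = -2 + (1 - 6*(-½)) = -2 + (1 + 3) = -2 + 4 = 2)
250 + 31*(T(U(-2)) + y(9)) = 250 + 31*(2 + 9*(-3 + 9)) = 250 + 31*(2 + 9*6) = 250 + 31*(2 + 54) = 250 + 31*56 = 250 + 1736 = 1986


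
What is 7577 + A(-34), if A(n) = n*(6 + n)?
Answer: 8529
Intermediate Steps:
7577 + A(-34) = 7577 - 34*(6 - 34) = 7577 - 34*(-28) = 7577 + 952 = 8529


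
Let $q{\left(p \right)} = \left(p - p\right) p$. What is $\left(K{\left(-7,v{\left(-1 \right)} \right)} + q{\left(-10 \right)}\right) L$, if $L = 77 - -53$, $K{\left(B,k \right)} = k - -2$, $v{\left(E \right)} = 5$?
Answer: $910$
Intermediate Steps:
$K{\left(B,k \right)} = 2 + k$ ($K{\left(B,k \right)} = k + 2 = 2 + k$)
$L = 130$ ($L = 77 + 53 = 130$)
$q{\left(p \right)} = 0$ ($q{\left(p \right)} = 0 p = 0$)
$\left(K{\left(-7,v{\left(-1 \right)} \right)} + q{\left(-10 \right)}\right) L = \left(\left(2 + 5\right) + 0\right) 130 = \left(7 + 0\right) 130 = 7 \cdot 130 = 910$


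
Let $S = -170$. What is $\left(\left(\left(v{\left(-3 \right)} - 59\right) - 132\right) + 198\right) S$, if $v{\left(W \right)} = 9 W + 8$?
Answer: $2040$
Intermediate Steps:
$v{\left(W \right)} = 8 + 9 W$
$\left(\left(\left(v{\left(-3 \right)} - 59\right) - 132\right) + 198\right) S = \left(\left(\left(\left(8 + 9 \left(-3\right)\right) - 59\right) - 132\right) + 198\right) \left(-170\right) = \left(\left(\left(\left(8 - 27\right) - 59\right) - 132\right) + 198\right) \left(-170\right) = \left(\left(\left(-19 - 59\right) - 132\right) + 198\right) \left(-170\right) = \left(\left(-78 - 132\right) + 198\right) \left(-170\right) = \left(-210 + 198\right) \left(-170\right) = \left(-12\right) \left(-170\right) = 2040$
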